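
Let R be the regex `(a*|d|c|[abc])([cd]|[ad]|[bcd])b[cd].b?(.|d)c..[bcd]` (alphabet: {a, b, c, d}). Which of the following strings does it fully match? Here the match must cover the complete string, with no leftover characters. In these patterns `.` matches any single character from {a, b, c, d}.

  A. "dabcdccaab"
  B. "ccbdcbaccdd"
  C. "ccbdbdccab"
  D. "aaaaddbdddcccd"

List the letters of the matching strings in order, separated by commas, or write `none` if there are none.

A, B, C

A → match
B → match
C → match
D → no match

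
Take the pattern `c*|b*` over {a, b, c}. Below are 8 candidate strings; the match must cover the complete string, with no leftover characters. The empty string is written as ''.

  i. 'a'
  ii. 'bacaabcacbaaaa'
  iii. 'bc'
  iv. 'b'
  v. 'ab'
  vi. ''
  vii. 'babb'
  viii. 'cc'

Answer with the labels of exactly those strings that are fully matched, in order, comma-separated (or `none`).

i → no match
ii → no match
iii → no match
iv → match
v → no match
vi → match
vii → no match
viii → match

iv, vi, viii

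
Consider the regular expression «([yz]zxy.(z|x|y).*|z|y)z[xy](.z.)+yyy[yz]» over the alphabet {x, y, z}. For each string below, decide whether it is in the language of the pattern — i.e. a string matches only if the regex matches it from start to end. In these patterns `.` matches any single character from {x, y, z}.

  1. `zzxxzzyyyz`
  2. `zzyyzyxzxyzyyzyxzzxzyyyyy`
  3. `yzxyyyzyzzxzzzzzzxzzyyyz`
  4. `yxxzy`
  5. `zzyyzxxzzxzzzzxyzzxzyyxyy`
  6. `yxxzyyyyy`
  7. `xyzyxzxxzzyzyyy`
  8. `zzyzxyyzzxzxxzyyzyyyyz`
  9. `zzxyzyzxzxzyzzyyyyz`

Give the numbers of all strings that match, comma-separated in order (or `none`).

1, 2, 3, 9

1 → match
2 → match
3 → match
4 → no match
5 → no match
6 → no match
7 → no match
8 → no match
9 → match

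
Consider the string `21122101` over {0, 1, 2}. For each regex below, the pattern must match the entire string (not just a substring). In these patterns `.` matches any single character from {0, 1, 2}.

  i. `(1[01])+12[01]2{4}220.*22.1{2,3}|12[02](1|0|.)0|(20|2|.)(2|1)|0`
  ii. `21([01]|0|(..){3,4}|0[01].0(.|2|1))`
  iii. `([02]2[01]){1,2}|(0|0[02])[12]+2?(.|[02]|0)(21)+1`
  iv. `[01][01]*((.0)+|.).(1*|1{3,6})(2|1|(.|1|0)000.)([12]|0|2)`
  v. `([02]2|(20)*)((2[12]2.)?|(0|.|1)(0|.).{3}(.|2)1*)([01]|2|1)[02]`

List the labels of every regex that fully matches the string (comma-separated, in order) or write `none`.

i → no match
ii → match
iii → no match
iv → no match
v → no match

ii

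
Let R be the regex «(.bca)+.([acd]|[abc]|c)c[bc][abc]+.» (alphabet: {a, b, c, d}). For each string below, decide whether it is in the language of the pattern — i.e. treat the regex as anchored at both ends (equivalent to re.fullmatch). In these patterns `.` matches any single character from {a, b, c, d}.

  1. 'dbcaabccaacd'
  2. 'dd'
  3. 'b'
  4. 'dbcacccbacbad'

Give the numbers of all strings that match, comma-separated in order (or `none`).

1 → match
2 → no match
3 → no match
4 → match

1, 4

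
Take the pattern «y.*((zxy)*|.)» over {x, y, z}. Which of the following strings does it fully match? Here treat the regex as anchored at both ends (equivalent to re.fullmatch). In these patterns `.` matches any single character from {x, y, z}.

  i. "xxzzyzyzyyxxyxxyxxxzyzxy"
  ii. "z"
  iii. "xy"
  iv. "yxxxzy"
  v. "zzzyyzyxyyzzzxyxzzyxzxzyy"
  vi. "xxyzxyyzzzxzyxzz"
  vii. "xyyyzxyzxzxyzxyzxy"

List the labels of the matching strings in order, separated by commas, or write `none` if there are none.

i → no match — must start with "y"
ii → no match — must start with "y"
iii → no match — must start with "y"
iv → match
v → no match — must start with "y"
vi → no match — must start with "y"
vii → no match — must start with "y"

iv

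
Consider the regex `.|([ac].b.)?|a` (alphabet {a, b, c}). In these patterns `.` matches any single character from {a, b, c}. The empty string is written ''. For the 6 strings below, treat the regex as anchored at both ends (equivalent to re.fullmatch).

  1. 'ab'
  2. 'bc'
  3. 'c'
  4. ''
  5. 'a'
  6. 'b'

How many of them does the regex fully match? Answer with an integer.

4

1 → no match
2 → no match
3 → match
4 → match
5 → match
6 → match
Total matched: 4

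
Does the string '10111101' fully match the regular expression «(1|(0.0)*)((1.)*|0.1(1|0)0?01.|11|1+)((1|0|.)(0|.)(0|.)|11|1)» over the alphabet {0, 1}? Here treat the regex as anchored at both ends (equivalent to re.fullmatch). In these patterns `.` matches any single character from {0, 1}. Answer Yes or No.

No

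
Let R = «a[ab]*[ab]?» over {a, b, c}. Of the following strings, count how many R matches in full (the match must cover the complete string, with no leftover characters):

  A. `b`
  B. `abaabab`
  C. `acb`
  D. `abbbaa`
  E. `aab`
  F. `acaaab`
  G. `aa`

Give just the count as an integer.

A → no match — must start with `a`
B → match
C → no match
D → match
E → match
F → no match
G → match
Total matched: 4

4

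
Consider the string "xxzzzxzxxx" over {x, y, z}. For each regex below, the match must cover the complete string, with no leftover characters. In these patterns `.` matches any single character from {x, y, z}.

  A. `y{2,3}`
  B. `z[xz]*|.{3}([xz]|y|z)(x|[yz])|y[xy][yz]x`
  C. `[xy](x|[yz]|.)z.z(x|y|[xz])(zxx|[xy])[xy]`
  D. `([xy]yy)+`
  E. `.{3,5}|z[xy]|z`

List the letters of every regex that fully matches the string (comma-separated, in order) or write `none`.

C

A → no match — must start with "y"
B → no match
C → match
D → no match — must end with "yy"
E → no match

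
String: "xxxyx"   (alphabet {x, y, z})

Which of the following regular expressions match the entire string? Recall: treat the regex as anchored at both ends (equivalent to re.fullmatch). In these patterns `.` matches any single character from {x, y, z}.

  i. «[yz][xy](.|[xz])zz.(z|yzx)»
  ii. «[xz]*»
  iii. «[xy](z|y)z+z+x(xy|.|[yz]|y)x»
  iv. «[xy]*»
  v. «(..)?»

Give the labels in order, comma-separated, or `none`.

iv

i → no match
ii → no match
iii → no match
iv → match
v → no match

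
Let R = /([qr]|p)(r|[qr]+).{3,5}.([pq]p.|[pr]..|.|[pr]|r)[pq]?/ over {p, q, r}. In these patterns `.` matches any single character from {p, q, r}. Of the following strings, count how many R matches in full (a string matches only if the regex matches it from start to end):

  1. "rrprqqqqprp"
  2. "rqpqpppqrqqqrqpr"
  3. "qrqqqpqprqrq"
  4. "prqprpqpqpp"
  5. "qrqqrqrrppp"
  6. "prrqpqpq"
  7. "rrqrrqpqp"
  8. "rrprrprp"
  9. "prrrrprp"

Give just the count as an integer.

8

1 → match
2 → no match
3 → match
4 → match
5 → match
6 → match
7 → match
8 → match
9 → match
Total matched: 8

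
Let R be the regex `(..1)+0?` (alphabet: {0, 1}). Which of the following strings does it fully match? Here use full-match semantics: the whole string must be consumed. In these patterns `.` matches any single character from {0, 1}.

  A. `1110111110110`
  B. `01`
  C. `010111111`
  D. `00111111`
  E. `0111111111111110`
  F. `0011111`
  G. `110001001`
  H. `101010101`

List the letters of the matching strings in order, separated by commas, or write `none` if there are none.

A, E

A → match
B → no match
C → no match
D → no match
E → match
F → no match
G → no match
H → no match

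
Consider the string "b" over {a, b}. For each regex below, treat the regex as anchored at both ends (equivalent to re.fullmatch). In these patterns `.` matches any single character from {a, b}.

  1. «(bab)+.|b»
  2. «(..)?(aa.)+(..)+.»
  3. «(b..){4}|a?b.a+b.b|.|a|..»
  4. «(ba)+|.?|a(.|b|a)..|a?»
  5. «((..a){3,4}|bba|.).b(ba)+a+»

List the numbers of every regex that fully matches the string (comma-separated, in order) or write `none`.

1, 3, 4

1 → match
2 → no match
3 → match
4 → match
5 → no match — must end with "a"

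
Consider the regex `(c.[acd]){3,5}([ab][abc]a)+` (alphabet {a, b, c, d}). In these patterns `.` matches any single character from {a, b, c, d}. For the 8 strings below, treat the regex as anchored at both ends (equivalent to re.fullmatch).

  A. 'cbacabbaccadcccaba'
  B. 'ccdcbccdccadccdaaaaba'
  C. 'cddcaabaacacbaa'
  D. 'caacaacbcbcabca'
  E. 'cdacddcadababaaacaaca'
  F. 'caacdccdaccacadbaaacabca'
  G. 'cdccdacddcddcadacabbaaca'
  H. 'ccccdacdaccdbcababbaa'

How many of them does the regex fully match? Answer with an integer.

A → no match
B → match
C → no match
D → match
E → match
F → match
G → match
H → no match
Total matched: 5

5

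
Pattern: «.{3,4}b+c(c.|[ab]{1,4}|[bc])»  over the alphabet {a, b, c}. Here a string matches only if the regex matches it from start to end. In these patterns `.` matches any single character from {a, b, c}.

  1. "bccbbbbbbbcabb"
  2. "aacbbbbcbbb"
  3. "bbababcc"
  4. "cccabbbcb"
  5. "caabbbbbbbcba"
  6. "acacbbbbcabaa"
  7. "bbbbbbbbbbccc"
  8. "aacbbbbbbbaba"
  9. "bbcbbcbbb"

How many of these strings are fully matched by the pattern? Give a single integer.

7

1 → match
2 → match
3 → no match
4 → match
5 → match
6 → match
7 → match
8 → no match
9 → match
Total matched: 7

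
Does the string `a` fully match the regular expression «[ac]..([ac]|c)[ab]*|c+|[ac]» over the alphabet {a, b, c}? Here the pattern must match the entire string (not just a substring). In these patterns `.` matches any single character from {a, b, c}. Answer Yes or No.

Yes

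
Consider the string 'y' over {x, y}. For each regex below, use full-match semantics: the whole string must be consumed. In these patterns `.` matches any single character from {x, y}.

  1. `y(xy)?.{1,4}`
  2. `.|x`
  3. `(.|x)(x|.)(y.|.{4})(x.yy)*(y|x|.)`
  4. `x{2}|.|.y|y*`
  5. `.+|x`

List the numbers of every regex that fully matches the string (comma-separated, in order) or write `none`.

1 → no match
2 → match
3 → no match
4 → match
5 → match

2, 4, 5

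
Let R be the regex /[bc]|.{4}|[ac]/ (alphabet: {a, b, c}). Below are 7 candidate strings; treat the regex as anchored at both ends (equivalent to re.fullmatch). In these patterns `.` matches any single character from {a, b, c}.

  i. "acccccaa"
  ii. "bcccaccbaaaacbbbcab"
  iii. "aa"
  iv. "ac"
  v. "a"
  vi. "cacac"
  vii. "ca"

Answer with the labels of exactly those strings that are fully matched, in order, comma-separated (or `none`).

v

i → no match
ii → no match
iii → no match
iv → no match
v → match
vi → no match
vii → no match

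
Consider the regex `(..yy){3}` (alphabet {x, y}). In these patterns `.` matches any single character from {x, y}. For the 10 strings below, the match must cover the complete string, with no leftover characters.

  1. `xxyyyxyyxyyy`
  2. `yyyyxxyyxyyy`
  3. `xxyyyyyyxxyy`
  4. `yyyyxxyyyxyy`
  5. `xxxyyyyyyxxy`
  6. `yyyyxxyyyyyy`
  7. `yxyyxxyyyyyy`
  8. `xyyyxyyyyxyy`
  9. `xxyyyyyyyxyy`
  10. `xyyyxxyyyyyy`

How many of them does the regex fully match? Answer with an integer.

1 → match
2 → match
3 → match
4 → match
5 → no match — must end with `yy`
6 → match
7 → match
8 → match
9 → match
10 → match
Total matched: 9

9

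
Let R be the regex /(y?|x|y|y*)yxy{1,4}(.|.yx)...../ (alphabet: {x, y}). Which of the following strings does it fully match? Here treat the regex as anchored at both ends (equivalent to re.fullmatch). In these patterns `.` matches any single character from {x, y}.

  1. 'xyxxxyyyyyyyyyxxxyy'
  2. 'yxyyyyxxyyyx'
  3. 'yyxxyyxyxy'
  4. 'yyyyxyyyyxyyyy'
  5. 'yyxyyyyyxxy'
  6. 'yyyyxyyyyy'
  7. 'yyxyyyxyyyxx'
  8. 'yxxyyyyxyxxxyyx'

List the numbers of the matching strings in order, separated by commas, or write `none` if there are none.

1 → no match
2 → match
3 → no match
4 → match
5 → match
6 → no match
7 → match
8 → no match

2, 4, 5, 7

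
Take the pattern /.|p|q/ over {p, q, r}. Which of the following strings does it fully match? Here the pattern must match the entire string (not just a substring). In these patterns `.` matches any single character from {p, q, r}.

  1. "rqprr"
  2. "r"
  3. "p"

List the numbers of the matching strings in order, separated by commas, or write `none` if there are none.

2, 3

1 → no match
2 → match
3 → match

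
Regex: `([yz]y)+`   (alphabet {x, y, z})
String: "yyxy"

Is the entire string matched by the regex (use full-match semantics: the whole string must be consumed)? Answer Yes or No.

No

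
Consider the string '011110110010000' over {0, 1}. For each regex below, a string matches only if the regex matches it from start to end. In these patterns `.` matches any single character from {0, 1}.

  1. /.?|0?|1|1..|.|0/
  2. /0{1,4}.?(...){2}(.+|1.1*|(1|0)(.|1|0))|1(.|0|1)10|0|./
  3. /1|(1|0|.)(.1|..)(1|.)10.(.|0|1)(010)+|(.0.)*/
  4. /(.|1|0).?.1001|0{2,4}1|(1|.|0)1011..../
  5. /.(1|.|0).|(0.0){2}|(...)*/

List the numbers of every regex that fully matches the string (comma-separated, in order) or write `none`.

2, 5

1 → no match
2 → match
3 → no match
4 → no match
5 → match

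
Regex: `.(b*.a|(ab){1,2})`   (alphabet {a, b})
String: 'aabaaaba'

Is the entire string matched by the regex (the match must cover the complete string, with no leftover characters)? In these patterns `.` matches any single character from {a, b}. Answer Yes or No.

No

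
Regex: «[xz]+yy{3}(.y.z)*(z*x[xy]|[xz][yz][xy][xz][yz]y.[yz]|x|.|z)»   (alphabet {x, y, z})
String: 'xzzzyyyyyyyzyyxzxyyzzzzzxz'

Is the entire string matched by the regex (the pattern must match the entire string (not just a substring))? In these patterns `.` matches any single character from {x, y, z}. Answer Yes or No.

No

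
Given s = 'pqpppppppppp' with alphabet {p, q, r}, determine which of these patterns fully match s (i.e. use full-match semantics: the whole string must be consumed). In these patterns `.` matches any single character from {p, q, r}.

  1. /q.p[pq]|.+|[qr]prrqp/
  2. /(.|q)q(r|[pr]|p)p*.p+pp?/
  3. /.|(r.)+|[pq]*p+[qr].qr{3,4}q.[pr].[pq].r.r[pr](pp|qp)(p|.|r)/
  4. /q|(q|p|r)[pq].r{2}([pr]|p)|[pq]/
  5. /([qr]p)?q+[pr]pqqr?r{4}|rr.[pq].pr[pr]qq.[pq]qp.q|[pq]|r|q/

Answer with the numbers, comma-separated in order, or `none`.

1, 2

1 → match
2 → match
3 → no match
4 → no match
5 → no match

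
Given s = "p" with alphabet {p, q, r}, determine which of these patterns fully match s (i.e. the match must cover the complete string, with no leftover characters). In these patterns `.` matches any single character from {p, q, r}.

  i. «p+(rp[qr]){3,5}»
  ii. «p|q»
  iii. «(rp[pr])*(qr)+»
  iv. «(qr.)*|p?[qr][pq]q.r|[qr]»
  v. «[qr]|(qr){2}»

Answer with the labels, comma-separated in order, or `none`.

i → no match
ii → match
iii → no match — must end with "qr"
iv → no match
v → no match

ii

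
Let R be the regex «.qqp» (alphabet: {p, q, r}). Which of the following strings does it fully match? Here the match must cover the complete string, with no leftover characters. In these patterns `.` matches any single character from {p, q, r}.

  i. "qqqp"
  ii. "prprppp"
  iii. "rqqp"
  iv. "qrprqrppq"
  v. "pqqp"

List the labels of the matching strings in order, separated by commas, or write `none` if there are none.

i → match
ii → no match — must end with "qqp"
iii → match
iv → no match — must end with "qqp"
v → match

i, iii, v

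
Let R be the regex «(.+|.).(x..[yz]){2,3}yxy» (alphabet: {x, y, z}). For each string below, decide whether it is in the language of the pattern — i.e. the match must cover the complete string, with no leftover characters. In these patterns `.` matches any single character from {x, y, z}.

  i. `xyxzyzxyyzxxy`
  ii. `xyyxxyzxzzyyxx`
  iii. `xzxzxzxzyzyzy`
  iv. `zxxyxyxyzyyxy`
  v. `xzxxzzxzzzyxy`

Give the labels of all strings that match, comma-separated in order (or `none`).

i → no match — must end with `yxy`
ii → no match — must end with `yxy`
iii → no match — must end with `yxy`
iv → match
v → match

iv, v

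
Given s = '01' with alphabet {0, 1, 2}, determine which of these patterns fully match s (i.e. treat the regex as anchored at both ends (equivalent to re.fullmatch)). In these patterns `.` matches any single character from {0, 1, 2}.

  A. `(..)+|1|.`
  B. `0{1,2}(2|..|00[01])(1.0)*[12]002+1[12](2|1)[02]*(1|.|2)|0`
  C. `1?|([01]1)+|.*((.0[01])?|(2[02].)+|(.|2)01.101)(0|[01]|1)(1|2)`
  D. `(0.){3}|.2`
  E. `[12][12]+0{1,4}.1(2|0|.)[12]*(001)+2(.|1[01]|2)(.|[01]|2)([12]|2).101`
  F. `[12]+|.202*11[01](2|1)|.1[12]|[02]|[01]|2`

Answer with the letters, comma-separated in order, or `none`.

A → match
B → no match
C → match
D → no match
E → no match — must end with '101'
F → no match

A, C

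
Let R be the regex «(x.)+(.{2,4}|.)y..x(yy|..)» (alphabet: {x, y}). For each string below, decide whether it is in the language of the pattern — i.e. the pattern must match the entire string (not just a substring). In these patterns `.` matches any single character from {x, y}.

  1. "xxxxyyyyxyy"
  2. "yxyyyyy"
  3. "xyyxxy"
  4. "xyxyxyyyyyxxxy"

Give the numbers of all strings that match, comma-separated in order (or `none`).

1, 4

1 → match
2 → no match — must start with "x"
3 → no match
4 → match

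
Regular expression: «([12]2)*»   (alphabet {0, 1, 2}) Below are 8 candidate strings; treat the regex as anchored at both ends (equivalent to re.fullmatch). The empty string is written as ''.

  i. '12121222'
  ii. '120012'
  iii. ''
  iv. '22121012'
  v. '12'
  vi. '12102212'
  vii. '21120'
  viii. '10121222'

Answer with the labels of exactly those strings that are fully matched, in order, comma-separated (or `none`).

i → match
ii → no match
iii → match
iv → no match
v → match
vi → no match
vii → no match
viii → no match

i, iii, v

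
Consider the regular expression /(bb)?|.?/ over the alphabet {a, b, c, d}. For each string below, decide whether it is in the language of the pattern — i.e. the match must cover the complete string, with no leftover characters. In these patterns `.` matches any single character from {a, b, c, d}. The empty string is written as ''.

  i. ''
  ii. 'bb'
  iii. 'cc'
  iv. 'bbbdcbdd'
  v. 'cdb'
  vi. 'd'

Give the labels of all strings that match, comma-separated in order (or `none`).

i. '' → match
ii. 'bb' → match
iii. 'cc' → no match
iv. 'bbbdcbdd' → no match
v. 'cdb' → no match
vi. 'd' → match

i, ii, vi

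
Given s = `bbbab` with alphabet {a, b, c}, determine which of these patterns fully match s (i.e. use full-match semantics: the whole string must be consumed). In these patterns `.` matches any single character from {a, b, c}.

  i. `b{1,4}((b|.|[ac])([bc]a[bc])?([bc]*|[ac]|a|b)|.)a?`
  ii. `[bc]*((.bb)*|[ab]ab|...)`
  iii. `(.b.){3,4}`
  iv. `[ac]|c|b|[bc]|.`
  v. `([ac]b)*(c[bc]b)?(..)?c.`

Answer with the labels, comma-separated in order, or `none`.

i, ii

i → match
ii → match
iii → no match
iv → no match
v → no match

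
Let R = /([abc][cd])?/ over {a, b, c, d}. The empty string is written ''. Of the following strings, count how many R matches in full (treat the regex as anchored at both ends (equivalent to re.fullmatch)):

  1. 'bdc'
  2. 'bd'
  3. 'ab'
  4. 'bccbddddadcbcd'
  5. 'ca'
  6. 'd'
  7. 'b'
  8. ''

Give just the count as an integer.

2

1. 'bdc' → no match
2. 'bd' → match
3. 'ab' → no match
4 → no match
5. 'ca' → no match
6. 'd' → no match
7. 'b' → no match
8. '' → match
Total matched: 2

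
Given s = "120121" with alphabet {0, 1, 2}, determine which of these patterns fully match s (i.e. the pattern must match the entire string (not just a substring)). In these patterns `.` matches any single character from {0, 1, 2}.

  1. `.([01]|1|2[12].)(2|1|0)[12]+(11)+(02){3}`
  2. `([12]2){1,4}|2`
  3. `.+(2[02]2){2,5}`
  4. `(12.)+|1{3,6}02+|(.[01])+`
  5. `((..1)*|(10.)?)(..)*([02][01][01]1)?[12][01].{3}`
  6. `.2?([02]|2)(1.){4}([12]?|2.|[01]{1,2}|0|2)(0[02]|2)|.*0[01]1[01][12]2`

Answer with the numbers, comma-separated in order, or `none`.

1 → no match — must end with "02"
2 → no match — must end with "2"
3 → no match — must end with "2"
4 → match
5 → no match
6 → no match

4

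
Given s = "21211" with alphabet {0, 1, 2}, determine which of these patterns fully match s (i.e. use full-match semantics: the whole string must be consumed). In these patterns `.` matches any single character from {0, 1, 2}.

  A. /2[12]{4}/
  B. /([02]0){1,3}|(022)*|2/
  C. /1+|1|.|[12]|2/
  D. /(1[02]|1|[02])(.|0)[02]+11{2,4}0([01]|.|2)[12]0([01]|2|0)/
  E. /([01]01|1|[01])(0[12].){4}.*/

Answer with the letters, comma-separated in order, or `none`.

A

A → match
B → no match
C → no match
D → no match
E → no match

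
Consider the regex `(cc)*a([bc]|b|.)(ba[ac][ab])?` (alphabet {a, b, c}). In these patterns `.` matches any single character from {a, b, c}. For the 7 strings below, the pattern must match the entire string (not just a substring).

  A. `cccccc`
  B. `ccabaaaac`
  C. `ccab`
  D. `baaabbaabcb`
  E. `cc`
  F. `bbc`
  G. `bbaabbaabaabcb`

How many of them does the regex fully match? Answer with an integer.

A → no match
B → no match
C → match
D → no match
E → no match
F → no match
G → no match
Total matched: 1

1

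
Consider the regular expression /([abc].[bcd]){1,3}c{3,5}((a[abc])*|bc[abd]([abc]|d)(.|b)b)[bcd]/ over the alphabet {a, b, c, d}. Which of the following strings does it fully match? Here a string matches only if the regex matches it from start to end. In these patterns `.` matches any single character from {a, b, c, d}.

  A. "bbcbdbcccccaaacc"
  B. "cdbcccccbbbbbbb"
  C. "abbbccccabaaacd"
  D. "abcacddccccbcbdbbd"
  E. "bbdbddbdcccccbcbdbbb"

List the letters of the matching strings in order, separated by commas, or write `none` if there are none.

A → match
B → no match
C → no match
D → no match
E → match

A, E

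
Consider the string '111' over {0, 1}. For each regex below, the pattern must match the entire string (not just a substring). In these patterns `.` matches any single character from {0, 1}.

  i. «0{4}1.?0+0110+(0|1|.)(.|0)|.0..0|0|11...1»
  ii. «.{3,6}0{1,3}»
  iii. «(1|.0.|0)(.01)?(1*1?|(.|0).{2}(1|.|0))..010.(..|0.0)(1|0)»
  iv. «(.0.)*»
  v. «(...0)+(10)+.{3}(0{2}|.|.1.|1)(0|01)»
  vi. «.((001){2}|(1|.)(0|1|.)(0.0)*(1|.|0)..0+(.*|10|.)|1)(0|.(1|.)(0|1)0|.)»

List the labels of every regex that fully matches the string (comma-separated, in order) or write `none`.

i → no match
ii → no match — must end with '0'
iii → no match
iv → no match
v → no match
vi → match

vi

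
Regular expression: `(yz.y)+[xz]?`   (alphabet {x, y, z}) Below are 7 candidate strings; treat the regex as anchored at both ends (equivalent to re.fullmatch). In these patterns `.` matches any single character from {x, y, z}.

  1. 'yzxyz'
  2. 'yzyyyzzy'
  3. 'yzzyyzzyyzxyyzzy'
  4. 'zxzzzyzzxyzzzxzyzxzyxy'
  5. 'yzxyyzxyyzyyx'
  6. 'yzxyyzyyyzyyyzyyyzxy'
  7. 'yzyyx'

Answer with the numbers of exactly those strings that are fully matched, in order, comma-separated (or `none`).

1 → match
2 → match
3 → match
4 → no match — must start with 'yz'
5 → match
6 → match
7 → match

1, 2, 3, 5, 6, 7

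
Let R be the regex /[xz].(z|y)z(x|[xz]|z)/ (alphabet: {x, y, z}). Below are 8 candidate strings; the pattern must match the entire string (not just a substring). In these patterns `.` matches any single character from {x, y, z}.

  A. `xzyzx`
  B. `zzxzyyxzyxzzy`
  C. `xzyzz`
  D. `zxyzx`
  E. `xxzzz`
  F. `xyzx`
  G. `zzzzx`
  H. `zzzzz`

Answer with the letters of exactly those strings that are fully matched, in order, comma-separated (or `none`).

A → match
B → no match
C → match
D → match
E → match
F → no match
G → match
H → match

A, C, D, E, G, H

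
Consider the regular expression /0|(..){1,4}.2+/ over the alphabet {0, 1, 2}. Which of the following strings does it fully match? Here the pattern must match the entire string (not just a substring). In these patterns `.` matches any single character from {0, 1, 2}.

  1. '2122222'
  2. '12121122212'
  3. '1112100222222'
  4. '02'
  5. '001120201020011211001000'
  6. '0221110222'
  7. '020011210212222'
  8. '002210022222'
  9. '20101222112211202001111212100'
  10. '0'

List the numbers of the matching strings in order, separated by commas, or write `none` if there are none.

1 → match
2 → no match
3 → match
4 → no match
5 → no match
6 → match
7 → no match
8 → match
9 → no match
10 → match

1, 3, 6, 8, 10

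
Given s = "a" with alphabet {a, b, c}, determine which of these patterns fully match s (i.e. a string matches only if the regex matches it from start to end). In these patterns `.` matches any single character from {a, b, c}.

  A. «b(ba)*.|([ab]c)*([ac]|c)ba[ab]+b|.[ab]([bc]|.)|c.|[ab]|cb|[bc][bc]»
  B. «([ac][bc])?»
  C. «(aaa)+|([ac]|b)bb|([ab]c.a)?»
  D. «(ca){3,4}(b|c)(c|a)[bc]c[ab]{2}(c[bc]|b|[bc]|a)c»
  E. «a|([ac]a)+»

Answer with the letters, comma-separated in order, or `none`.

A, E

A → match
B → no match
C → no match
D → no match — must start with "ca"
E → match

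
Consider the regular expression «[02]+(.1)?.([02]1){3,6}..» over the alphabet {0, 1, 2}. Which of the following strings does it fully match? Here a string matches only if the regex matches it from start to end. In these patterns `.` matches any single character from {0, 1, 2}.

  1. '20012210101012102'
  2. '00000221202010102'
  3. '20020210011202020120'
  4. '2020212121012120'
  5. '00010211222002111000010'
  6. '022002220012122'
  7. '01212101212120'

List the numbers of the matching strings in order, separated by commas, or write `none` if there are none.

1 → match
2 → no match
3 → no match
4 → match
5 → no match
6 → no match
7 → match

1, 4, 7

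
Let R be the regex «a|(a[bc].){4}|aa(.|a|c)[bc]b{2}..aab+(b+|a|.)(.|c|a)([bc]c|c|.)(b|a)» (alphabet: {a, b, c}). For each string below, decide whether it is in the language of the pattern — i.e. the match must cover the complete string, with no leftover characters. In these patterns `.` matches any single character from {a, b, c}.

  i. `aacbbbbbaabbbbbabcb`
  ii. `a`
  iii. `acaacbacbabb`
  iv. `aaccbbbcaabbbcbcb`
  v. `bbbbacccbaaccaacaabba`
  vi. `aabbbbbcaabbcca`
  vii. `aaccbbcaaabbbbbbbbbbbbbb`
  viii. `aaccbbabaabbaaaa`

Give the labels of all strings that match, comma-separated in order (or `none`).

i → match
ii → match
iii → match
iv → match
v → no match
vi → match
vii → match
viii → match

i, ii, iii, iv, vi, vii, viii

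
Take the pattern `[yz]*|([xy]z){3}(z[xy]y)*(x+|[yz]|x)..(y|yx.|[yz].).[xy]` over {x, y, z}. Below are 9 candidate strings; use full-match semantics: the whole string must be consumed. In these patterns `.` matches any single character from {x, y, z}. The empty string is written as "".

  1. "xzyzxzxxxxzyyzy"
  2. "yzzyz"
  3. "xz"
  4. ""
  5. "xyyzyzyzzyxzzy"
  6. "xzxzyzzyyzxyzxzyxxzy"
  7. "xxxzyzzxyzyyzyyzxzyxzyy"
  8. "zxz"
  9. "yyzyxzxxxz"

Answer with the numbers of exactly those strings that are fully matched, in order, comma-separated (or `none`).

1, 2, 4, 6

1 → match
2 → match
3 → no match
4 → match
5 → no match
6 → match
7 → no match
8 → no match
9 → no match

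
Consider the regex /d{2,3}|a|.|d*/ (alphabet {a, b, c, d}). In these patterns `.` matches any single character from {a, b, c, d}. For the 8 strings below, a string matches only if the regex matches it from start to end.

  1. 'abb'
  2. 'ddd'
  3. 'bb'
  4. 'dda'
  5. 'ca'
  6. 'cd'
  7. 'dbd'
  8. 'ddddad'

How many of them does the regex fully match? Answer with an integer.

1

1 → no match
2 → match
3 → no match
4 → no match
5 → no match
6 → no match
7 → no match
8 → no match
Total matched: 1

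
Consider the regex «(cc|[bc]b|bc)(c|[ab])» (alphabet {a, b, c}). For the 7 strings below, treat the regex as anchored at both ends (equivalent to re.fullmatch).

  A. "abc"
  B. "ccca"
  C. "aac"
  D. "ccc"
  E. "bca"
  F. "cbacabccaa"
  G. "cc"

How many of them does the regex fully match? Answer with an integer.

2

A → no match
B → no match
C → no match
D → match
E → match
F → no match
G → no match
Total matched: 2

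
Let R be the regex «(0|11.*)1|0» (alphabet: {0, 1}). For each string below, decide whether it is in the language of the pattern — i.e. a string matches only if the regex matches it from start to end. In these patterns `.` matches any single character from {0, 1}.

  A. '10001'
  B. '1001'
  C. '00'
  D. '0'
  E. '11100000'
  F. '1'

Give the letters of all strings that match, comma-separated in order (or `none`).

D

A → no match
B → no match
C → no match
D → match
E → no match
F → no match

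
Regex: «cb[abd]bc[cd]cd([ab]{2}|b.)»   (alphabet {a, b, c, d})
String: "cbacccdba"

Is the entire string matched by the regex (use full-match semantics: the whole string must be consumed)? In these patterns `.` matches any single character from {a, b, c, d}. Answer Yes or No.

No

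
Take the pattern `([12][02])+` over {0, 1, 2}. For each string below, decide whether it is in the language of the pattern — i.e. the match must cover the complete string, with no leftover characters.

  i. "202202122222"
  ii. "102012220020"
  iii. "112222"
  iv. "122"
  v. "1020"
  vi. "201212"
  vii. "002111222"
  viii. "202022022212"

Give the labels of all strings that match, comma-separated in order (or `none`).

v, vi

i → no match
ii → no match
iii → no match
iv → no match
v → match
vi → match
vii → no match
viii → no match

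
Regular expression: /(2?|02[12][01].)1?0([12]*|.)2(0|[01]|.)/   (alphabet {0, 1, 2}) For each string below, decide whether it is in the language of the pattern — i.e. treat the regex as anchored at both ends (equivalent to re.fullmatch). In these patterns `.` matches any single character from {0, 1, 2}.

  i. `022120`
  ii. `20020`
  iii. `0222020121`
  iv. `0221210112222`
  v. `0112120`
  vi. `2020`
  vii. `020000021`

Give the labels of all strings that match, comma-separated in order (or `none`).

i, ii, iv, v, vi

i. `022120` → match
ii. `20020` → match
iii. `0222020121` → no match
iv → match
v. `0112120` → match
vi. `2020` → match
vii. `020000021` → no match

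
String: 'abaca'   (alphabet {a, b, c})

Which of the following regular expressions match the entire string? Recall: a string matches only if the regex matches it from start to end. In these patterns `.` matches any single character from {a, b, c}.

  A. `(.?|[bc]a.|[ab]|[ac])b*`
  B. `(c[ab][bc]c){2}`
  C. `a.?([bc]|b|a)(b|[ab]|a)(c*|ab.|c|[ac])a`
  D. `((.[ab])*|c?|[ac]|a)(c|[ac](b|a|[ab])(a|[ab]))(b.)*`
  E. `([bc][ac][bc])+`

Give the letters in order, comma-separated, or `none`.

A → no match
B → no match — must start with 'c'
C → match
D → no match
E → no match

C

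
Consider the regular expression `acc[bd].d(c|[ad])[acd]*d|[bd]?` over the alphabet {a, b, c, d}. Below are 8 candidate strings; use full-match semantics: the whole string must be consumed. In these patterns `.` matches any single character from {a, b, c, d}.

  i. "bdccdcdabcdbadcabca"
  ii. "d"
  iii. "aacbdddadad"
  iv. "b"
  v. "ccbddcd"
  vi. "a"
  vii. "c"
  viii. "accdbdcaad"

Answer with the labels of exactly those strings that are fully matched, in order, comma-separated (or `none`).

ii, iv, viii

i → no match
ii. "d" → match
iii. "aacbdddadad" → no match
iv. "b" → match
v. "ccbddcd" → no match
vi. "a" → no match
vii. "c" → no match
viii. "accdbdcaad" → match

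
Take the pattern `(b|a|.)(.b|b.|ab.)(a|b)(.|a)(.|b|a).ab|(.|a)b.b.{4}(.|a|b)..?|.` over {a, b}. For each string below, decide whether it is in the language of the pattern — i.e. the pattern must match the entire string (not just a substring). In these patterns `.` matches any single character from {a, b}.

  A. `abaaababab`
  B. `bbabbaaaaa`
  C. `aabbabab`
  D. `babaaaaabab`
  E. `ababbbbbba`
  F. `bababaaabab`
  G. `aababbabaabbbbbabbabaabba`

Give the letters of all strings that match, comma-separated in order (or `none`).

B, E

A → no match
B → match
C → no match
D → no match
E → match
F → no match
G → no match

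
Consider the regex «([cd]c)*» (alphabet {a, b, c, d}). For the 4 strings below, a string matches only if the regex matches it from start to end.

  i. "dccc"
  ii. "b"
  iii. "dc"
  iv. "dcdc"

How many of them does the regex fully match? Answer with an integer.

3

i → match
ii → no match
iii → match
iv → match
Total matched: 3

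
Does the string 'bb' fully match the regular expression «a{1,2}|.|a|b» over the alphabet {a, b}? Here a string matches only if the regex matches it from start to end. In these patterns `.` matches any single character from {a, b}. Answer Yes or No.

No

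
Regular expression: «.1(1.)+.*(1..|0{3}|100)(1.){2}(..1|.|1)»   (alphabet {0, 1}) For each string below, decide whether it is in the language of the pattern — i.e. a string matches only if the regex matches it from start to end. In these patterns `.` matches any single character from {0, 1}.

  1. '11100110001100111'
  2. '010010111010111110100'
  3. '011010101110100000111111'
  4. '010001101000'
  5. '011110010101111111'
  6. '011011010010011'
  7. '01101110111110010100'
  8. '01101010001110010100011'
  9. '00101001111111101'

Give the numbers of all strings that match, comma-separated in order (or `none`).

7

1 → no match
2 → no match
3 → no match
4 → no match
5 → no match
6 → no match
7 → match
8 → no match
9 → no match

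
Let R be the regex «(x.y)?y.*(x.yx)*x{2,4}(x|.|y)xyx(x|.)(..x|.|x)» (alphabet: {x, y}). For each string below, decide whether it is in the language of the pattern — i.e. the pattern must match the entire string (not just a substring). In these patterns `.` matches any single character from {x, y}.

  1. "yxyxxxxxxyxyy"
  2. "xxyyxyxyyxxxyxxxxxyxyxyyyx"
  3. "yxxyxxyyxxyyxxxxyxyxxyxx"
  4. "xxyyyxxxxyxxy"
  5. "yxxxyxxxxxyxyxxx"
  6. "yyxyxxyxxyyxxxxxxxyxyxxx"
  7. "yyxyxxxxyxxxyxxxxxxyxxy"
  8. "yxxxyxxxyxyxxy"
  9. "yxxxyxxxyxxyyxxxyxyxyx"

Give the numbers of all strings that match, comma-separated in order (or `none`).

1, 2, 3, 4, 5, 6, 7, 8, 9

1 → match
2 → match
3 → match
4 → match
5 → match
6 → match
7 → match
8 → match
9 → match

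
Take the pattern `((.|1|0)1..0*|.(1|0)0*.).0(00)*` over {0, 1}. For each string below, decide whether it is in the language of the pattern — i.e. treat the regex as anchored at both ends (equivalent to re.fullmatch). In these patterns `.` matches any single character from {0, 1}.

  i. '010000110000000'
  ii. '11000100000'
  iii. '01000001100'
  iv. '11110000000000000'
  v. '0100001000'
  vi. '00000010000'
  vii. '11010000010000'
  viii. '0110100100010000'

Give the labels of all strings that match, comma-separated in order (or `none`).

i, ii, iv, v, vi

i → match
ii → match
iii → no match
iv → match
v → match
vi → match
vii → no match
viii → no match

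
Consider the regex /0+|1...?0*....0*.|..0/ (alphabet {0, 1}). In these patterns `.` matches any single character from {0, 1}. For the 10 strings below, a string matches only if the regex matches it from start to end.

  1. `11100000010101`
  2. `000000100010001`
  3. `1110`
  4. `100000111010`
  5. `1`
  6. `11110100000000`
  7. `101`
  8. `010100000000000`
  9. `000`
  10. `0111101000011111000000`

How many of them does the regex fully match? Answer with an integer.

3

1 → match
2 → no match
3 → no match
4 → no match
5 → no match
6 → match
7 → no match
8 → no match
9 → match
10 → no match
Total matched: 3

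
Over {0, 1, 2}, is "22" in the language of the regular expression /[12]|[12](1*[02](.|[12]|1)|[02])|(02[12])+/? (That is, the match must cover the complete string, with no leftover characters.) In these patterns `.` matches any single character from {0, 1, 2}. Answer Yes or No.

Yes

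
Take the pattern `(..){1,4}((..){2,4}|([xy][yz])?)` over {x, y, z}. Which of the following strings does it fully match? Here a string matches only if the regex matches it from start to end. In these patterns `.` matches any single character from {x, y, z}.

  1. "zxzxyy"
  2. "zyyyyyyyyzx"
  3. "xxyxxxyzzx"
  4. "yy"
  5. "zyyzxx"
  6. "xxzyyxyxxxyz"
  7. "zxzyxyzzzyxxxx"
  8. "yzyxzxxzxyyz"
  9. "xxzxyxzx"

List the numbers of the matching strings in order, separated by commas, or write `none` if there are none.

1, 3, 4, 5, 6, 7, 8, 9

1 → match
2 → no match
3 → match
4 → match
5 → match
6 → match
7 → match
8 → match
9 → match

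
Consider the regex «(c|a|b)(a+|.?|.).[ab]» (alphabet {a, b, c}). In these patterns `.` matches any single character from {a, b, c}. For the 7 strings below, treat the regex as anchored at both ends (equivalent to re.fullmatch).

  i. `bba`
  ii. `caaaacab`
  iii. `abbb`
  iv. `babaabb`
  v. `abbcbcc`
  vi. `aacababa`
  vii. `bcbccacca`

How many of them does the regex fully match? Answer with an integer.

i. `bba` → match
ii. `caaaacab` → no match
iii. `abbb` → match
iv. `babaabb` → no match
v. `abbcbcc` → no match
vi. `aacababa` → no match
vii. `bcbccacca` → no match
Total matched: 2

2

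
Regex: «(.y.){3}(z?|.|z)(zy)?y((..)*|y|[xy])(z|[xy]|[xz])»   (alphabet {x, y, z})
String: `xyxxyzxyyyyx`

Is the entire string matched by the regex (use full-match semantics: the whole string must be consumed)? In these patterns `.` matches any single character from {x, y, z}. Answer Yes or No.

Yes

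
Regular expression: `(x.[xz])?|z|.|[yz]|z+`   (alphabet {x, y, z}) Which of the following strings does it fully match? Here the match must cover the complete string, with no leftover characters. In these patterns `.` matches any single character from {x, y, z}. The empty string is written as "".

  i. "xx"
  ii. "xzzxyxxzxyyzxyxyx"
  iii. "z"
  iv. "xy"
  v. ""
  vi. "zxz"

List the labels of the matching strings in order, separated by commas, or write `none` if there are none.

iii, v

i → no match
ii → no match
iii → match
iv → no match
v → match
vi → no match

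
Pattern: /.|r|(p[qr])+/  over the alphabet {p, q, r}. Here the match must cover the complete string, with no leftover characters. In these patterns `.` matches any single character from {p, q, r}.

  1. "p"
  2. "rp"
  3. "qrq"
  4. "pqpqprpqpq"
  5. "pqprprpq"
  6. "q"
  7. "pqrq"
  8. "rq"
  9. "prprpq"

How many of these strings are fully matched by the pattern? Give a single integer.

5

1 → match
2 → no match
3 → no match
4 → match
5 → match
6 → match
7 → no match
8 → no match
9 → match
Total matched: 5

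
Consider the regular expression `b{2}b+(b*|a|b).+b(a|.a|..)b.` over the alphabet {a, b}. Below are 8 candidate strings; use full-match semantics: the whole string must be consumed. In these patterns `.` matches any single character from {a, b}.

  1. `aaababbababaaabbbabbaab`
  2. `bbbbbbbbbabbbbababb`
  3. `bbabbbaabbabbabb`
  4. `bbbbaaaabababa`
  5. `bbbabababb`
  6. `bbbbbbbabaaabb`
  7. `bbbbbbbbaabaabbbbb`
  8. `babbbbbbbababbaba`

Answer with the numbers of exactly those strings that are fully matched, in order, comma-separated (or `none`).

2, 4, 5, 7

1 → no match — must start with `b`
2 → match
3 → no match
4 → match
5 → match
6 → no match
7 → match
8 → no match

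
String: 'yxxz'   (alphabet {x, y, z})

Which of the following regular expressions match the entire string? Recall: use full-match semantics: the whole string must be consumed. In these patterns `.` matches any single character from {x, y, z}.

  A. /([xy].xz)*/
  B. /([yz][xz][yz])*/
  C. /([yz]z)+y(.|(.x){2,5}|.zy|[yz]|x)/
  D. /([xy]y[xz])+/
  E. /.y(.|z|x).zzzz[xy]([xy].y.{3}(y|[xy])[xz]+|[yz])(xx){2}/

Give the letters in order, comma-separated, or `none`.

A → match
B → no match
C → no match
D → no match
E → no match — must end with 'xx'

A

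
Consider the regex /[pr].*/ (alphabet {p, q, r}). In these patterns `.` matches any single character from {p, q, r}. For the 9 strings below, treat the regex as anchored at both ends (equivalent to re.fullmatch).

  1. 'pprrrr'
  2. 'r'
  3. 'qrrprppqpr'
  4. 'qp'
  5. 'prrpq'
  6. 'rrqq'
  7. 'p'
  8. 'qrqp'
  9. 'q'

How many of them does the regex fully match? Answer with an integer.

1 → match
2 → match
3 → no match
4 → no match
5 → match
6 → match
7 → match
8 → no match
9 → no match
Total matched: 5

5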